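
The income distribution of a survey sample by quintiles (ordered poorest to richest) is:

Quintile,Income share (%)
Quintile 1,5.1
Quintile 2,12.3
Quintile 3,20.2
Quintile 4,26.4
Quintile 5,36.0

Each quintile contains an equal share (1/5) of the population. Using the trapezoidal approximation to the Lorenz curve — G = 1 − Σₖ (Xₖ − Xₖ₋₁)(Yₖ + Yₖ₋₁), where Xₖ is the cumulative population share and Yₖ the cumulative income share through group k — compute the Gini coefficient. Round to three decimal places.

Cumulative income shares Yₖ: 0.0510, 0.1740, 0.3760, 0.6400, 1.0000
Σ (Xₖ−Xₖ₋₁)(Yₖ+Yₖ₋₁) = (1/5)(0.0510+0.0000) + (1/5)(0.1740+0.0510) + (1/5)(0.3760+0.1740) + (1/5)(0.6400+0.3760) + (1/5)(1.0000+0.6400)
  = 0.0102 + 0.0450 + 0.1100 + 0.2032 + 0.3280 = 0.6964
G = 1 − 0.6964 = 0.3036

0.304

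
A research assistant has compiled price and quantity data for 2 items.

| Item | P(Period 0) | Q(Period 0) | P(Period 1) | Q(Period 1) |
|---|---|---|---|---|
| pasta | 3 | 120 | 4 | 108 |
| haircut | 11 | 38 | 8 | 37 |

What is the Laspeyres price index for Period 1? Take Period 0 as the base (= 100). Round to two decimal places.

100.77

Laspeyres price index uses base-period quantities as weights.
ΣP(Period 1)·Q(Period 0) = 4×120 + 8×38 = 480 + 304 = 784
ΣP(Period 0)·Q(Period 0) = 3×120 + 11×38 = 360 + 418 = 778
Index = 784 / 778 × 100 = 100.7712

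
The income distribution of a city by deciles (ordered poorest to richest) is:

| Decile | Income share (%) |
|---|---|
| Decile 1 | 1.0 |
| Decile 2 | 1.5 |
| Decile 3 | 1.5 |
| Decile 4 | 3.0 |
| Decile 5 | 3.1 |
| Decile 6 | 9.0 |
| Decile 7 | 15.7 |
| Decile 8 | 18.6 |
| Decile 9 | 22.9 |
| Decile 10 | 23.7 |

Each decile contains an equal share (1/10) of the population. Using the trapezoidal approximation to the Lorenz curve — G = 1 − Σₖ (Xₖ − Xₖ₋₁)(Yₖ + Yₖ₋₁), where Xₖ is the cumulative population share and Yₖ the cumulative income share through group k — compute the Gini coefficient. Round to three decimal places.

0.484

Cumulative income shares Yₖ: 0.0100, 0.0250, 0.0400, 0.0700, 0.1010, 0.1910, 0.3480, 0.5340, 0.7630, 1.0000
Σ (Xₖ−Xₖ₋₁)(Yₖ+Yₖ₋₁) = (1/10)(0.0100+0.0000) + (1/10)(0.0250+0.0100) + (1/10)(0.0400+0.0250) + (1/10)(0.0700+0.0400) + (1/10)(0.1010+0.0700) + (1/10)(0.1910+0.1010) + (1/10)(0.3480+0.1910) + (1/10)(0.5340+0.3480) + (1/10)(0.7630+0.5340) + (1/10)(1.0000+0.7630)
  = 0.0010 + 0.0035 + 0.0065 + 0.0110 + 0.0171 + 0.0292 + 0.0539 + 0.0882 + 0.1297 + 0.1763 = 0.5164
G = 1 − 0.5164 = 0.4836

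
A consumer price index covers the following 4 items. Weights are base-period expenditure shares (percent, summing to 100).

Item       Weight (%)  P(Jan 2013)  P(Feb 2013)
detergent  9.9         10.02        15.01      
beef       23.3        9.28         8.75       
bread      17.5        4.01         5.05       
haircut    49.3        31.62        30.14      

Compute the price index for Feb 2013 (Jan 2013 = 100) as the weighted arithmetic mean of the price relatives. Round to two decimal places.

105.83

detergent: 9.9 × (15.01/10.02) = 9.9 × 1.498004 = 14.8302
beef: 23.3 × (8.75/9.28) = 23.3 × 0.942888 = 21.9693
bread: 17.5 × (5.05/4.01) = 17.5 × 1.259352 = 22.0387
haircut: 49.3 × (30.14/31.62) = 49.3 × 0.953194 = 46.9925
Index = Σ wᵢ·(p₁ᵢ/p₀ᵢ) = 14.8302 + 21.9693 + 22.0387 + 46.9925 = 105.8307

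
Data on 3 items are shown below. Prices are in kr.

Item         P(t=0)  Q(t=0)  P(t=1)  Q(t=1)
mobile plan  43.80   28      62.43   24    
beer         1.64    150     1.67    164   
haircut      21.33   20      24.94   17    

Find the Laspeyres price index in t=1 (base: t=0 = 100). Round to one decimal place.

131.5

Laspeyres price index uses base-period quantities as weights.
ΣP(t=1)·Q(t=0) = 62.43×28 + 1.67×150 + 24.94×20 = 1748.04 + 250.5 + 498.8 = 2497.34
ΣP(t=0)·Q(t=0) = 43.80×28 + 1.64×150 + 21.33×20 = 1226.4 + 246 + 426.6 = 1899
Index = 2497.34 / 1899 × 100 = 131.5082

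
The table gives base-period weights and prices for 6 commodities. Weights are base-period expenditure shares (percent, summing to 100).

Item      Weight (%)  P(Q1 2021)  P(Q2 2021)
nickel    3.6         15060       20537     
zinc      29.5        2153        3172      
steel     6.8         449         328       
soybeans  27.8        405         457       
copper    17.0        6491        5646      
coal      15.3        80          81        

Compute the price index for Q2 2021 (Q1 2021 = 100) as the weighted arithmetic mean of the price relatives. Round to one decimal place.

115.0

nickel: 3.6 × (20537/15060) = 3.6 × 1.363679 = 4.9092
zinc: 29.5 × (3172/2153) = 29.5 × 1.473293 = 43.4621
steel: 6.8 × (328/449) = 6.8 × 0.730512 = 4.9675
soybeans: 27.8 × (457/405) = 27.8 × 1.128395 = 31.3694
copper: 17.0 × (5646/6491) = 17.0 × 0.869820 = 14.7869
coal: 15.3 × (81/80) = 15.3 × 1.012500 = 15.4913
Index = Σ wᵢ·(p₁ᵢ/p₀ᵢ) = 4.9092 + 43.4621 + 4.9675 + 31.3694 + 14.7869 + 15.4913 = 114.9864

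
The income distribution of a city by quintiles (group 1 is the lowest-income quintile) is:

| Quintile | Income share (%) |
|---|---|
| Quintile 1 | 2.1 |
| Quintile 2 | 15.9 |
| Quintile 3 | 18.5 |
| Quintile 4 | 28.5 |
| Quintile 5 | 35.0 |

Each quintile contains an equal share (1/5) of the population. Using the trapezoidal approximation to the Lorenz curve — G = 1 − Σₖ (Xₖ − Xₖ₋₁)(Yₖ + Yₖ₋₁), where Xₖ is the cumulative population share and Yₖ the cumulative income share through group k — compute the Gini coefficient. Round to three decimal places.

Cumulative income shares Yₖ: 0.0210, 0.1800, 0.3650, 0.6500, 1.0000
Σ (Xₖ−Xₖ₋₁)(Yₖ+Yₖ₋₁) = (1/5)(0.0210+0.0000) + (1/5)(0.1800+0.0210) + (1/5)(0.3650+0.1800) + (1/5)(0.6500+0.3650) + (1/5)(1.0000+0.6500)
  = 0.0042 + 0.0402 + 0.1090 + 0.2030 + 0.3300 = 0.6864
G = 1 − 0.6864 = 0.3136

0.314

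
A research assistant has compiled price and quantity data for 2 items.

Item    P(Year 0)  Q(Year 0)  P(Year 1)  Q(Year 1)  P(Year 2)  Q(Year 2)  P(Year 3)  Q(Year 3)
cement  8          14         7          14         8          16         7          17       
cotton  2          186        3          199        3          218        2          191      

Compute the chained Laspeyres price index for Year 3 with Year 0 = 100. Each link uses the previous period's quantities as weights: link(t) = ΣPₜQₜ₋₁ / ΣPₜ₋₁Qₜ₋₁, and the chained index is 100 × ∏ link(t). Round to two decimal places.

96.89

Link Year 0→Year 1:
ΣP(Year 1)Q(Year 0) = 7×14 + 3×186 = 98 + 558 = 656
ΣP(Year 0)Q(Year 0) = 8×14 + 2×186 = 112 + 372 = 484
link = 656/484 = 1.355372
Link Year 1→Year 2:
ΣP(Year 2)Q(Year 1) = 8×14 + 3×199 = 112 + 597 = 709
ΣP(Year 1)Q(Year 1) = 7×14 + 3×199 = 98 + 597 = 695
link = 709/695 = 1.020144
Link Year 2→Year 3:
ΣP(Year 3)Q(Year 2) = 7×16 + 2×218 = 112 + 436 = 548
ΣP(Year 2)Q(Year 2) = 8×16 + 3×218 = 128 + 654 = 782
link = 548/782 = 0.700767
Chained index = 100 × 1.355372 × 1.020144 × 0.700767 = 96.8933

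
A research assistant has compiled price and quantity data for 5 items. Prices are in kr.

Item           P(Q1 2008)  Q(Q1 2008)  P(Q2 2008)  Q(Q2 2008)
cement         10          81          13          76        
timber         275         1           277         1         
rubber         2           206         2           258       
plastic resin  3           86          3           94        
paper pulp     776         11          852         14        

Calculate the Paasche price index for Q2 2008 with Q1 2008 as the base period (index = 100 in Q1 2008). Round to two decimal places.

Paasche price index uses current-period quantities as weights.
ΣP(Q2 2008)·Q(Q2 2008) = 13×76 + 277×1 + 2×258 + 3×94 + 852×14 = 988 + 277 + 516 + 282 + 11928 = 13991
ΣP(Q1 2008)·Q(Q2 2008) = 10×76 + 275×1 + 2×258 + 3×94 + 776×14 = 760 + 275 + 516 + 282 + 10864 = 12697
Index = 13991 / 12697 × 100 = 110.1914

110.19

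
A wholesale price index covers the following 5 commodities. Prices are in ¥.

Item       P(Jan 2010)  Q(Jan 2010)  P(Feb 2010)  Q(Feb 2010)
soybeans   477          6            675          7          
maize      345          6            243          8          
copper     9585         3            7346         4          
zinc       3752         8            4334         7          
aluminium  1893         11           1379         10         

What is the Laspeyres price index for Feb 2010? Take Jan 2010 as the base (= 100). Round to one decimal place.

91.6

Laspeyres price index uses base-period quantities as weights.
ΣP(Feb 2010)·Q(Jan 2010) = 675×6 + 243×6 + 7346×3 + 4334×8 + 1379×11 = 4050 + 1458 + 22038 + 34672 + 15169 = 77387
ΣP(Jan 2010)·Q(Jan 2010) = 477×6 + 345×6 + 9585×3 + 3752×8 + 1893×11 = 2862 + 2070 + 28755 + 30016 + 20823 = 84526
Index = 77387 / 84526 × 100 = 91.5541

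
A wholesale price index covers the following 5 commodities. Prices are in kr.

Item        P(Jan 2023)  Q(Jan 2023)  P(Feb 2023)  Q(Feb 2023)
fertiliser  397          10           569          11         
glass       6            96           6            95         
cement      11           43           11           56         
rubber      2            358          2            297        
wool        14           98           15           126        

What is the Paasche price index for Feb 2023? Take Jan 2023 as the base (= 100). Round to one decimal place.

Paasche price index uses current-period quantities as weights.
ΣP(Feb 2023)·Q(Feb 2023) = 569×11 + 6×95 + 11×56 + 2×297 + 15×126 = 6259 + 570 + 616 + 594 + 1890 = 9929
ΣP(Jan 2023)·Q(Feb 2023) = 397×11 + 6×95 + 11×56 + 2×297 + 14×126 = 4367 + 570 + 616 + 594 + 1764 = 7911
Index = 9929 / 7911 × 100 = 125.5088

125.5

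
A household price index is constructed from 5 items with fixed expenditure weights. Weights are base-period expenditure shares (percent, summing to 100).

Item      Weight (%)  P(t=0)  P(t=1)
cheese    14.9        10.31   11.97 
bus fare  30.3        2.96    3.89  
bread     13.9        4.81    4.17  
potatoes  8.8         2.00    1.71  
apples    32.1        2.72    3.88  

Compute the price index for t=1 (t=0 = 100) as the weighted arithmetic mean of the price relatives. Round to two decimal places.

122.48

cheese: 14.9 × (11.97/10.31) = 14.9 × 1.161009 = 17.2990
bus fare: 30.3 × (3.89/2.96) = 30.3 × 1.314189 = 39.8199
bread: 13.9 × (4.17/4.81) = 13.9 × 0.866944 = 12.0505
potatoes: 8.8 × (1.71/2.00) = 8.8 × 0.855000 = 7.5240
apples: 32.1 × (3.88/2.72) = 32.1 × 1.426471 = 45.7897
Index = Σ wᵢ·(p₁ᵢ/p₀ᵢ) = 17.2990 + 39.8199 + 12.0505 + 7.5240 + 45.7897 = 122.4832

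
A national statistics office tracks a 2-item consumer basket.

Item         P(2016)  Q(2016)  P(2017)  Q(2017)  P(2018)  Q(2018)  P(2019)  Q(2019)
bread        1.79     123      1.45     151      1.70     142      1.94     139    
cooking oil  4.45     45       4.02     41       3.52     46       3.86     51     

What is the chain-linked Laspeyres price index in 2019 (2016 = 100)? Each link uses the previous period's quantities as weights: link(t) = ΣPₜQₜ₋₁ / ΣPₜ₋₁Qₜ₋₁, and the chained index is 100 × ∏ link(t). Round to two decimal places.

100.30

Link 2016→2017:
ΣP(2017)Q(2016) = 1.45×123 + 4.02×45 = 178.35 + 180.9 = 359.25
ΣP(2016)Q(2016) = 1.79×123 + 4.45×45 = 220.17 + 200.25 = 420.42
link = 359.25/420.42 = 0.854503
Link 2017→2018:
ΣP(2018)Q(2017) = 1.70×151 + 3.52×41 = 256.7 + 144.32 = 401.02
ΣP(2017)Q(2017) = 1.45×151 + 4.02×41 = 218.95 + 164.82 = 383.77
link = 401.02/383.77 = 1.044949
Link 2018→2019:
ΣP(2019)Q(2018) = 1.94×142 + 3.86×46 = 275.48 + 177.56 = 453.04
ΣP(2018)Q(2018) = 1.70×142 + 3.52×46 = 241.4 + 161.92 = 403.32
link = 453.04/403.32 = 1.123277
Chained index = 100 × 0.854503 × 1.044949 × 1.123277 = 100.2987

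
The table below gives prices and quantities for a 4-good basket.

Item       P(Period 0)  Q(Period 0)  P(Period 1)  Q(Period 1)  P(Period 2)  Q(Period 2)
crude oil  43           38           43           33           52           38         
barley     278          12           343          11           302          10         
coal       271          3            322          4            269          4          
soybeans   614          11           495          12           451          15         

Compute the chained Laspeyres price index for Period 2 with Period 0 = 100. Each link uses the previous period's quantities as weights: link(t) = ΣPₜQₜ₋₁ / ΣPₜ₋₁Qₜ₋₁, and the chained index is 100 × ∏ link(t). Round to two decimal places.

Link Period 0→Period 1:
ΣP(Period 1)Q(Period 0) = 43×38 + 343×12 + 322×3 + 495×11 = 1634 + 4116 + 966 + 5445 = 12161
ΣP(Period 0)Q(Period 0) = 43×38 + 278×12 + 271×3 + 614×11 = 1634 + 3336 + 813 + 6754 = 12537
link = 12161/12537 = 0.970009
Link Period 1→Period 2:
ΣP(Period 2)Q(Period 1) = 52×33 + 302×11 + 269×4 + 451×12 = 1716 + 3322 + 1076 + 5412 = 11526
ΣP(Period 1)Q(Period 1) = 43×33 + 343×11 + 322×4 + 495×12 = 1419 + 3773 + 1288 + 5940 = 12420
link = 11526/12420 = 0.928019
Chained index = 100 × 0.970009 × 0.928019 = 90.0187

90.02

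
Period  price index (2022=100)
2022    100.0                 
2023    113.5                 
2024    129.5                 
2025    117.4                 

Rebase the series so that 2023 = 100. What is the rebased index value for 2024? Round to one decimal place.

114.1

Rebased(2024) = 129.5 / 113.5 × 100 = 114.0969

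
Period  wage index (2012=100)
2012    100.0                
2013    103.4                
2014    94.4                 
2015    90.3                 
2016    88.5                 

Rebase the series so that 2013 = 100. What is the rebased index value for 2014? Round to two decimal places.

Rebased(2014) = 94.4 / 103.4 × 100 = 91.2959

91.30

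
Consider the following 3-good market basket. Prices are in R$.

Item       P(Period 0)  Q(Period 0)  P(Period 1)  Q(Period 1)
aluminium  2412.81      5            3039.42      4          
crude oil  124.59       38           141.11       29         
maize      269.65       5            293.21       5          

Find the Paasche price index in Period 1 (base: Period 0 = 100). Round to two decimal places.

Paasche price index uses current-period quantities as weights.
ΣP(Period 1)·Q(Period 1) = 3039.42×4 + 141.11×29 + 293.21×5 = 12157.68 + 4092.19 + 1466.05 = 17715.92
ΣP(Period 0)·Q(Period 1) = 2412.81×4 + 124.59×29 + 269.65×5 = 9651.24 + 3613.11 + 1348.25 = 14612.6
Index = 17715.92 / 14612.6 × 100 = 121.2373

121.24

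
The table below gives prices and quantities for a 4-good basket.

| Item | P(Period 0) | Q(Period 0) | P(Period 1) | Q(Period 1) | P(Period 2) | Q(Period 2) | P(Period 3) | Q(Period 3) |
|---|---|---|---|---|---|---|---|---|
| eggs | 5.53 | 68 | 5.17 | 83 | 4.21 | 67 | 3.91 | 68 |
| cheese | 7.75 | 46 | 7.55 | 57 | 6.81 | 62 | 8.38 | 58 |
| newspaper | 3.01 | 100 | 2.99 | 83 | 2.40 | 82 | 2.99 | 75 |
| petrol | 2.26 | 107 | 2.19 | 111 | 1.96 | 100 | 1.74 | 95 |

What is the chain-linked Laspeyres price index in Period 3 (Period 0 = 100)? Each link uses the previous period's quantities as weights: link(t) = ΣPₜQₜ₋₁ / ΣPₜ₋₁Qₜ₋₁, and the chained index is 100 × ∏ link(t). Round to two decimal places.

Link Period 0→Period 1:
ΣP(Period 1)Q(Period 0) = 5.17×68 + 7.55×46 + 2.99×100 + 2.19×107 = 351.56 + 347.3 + 299 + 234.33 = 1232.19
ΣP(Period 0)Q(Period 0) = 5.53×68 + 7.75×46 + 3.01×100 + 2.26×107 = 376.04 + 356.5 + 301 + 241.82 = 1275.36
link = 1232.19/1275.36 = 0.966151
Link Period 1→Period 2:
ΣP(Period 2)Q(Period 1) = 4.21×83 + 6.81×57 + 2.40×83 + 1.96×111 = 349.43 + 388.17 + 199.2 + 217.56 = 1154.36
ΣP(Period 1)Q(Period 1) = 5.17×83 + 7.55×57 + 2.99×83 + 2.19×111 = 429.11 + 430.35 + 248.17 + 243.09 = 1350.72
link = 1154.36/1350.72 = 0.854626
Link Period 2→Period 3:
ΣP(Period 3)Q(Period 2) = 3.91×67 + 8.38×62 + 2.99×82 + 1.74×100 = 261.97 + 519.56 + 245.18 + 174 = 1200.71
ΣP(Period 2)Q(Period 2) = 4.21×67 + 6.81×62 + 2.40×82 + 1.96×100 = 282.07 + 422.22 + 196.8 + 196 = 1097.09
link = 1200.71/1097.09 = 1.094450
Chained index = 100 × 0.966151 × 0.854626 × 1.094450 = 90.3684

90.37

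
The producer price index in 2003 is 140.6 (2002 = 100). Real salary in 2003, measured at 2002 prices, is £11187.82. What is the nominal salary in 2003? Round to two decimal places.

15730.07

Nominal = Real × (Index/100) = 11187.82 × (140.6/100)
        = 11187.82 × 1.406 = 15730.0749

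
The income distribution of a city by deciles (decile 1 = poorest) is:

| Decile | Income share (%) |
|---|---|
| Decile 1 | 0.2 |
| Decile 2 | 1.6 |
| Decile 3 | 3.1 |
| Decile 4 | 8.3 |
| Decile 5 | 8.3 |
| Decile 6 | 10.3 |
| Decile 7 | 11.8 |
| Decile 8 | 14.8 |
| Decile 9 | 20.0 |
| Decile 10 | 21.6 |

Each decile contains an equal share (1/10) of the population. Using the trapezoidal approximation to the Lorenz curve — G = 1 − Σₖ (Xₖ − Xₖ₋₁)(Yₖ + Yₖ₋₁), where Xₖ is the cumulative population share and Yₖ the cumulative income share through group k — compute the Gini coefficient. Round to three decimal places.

0.392

Cumulative income shares Yₖ: 0.0020, 0.0180, 0.0490, 0.1320, 0.2150, 0.3180, 0.4360, 0.5840, 0.7840, 1.0000
Σ (Xₖ−Xₖ₋₁)(Yₖ+Yₖ₋₁) = (1/10)(0.0020+0.0000) + (1/10)(0.0180+0.0020) + (1/10)(0.0490+0.0180) + (1/10)(0.1320+0.0490) + (1/10)(0.2150+0.1320) + (1/10)(0.3180+0.2150) + (1/10)(0.4360+0.3180) + (1/10)(0.5840+0.4360) + (1/10)(0.7840+0.5840) + (1/10)(1.0000+0.7840)
  = 0.0002 + 0.0020 + 0.0067 + 0.0181 + 0.0347 + 0.0533 + 0.0754 + 0.1020 + 0.1368 + 0.1784 = 0.6076
G = 1 − 0.6076 = 0.3924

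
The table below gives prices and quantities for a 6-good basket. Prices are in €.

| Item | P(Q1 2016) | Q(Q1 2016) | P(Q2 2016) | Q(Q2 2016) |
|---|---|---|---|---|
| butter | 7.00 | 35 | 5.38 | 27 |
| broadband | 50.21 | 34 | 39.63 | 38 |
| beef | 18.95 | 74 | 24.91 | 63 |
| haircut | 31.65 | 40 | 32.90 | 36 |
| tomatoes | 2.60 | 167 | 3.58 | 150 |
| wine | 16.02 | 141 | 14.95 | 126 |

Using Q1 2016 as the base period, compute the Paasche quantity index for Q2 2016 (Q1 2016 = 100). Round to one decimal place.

Paasche quantity index uses current-period prices as weights.
ΣP(Q2 2016)·Q(Q2 2016) = 5.38×27 + 39.63×38 + 24.91×63 + 32.90×36 + 3.58×150 + 14.95×126 = 145.26 + 1505.94 + 1569.33 + 1184.4 + 537 + 1883.7 = 6825.63
ΣP(Q2 2016)·Q(Q1 2016) = 5.38×35 + 39.63×34 + 24.91×74 + 32.90×40 + 3.58×167 + 14.95×141 = 188.3 + 1347.42 + 1843.34 + 1316 + 597.86 + 2107.95 = 7400.87
Index = 6825.63 / 7400.87 × 100 = 92.2274

92.2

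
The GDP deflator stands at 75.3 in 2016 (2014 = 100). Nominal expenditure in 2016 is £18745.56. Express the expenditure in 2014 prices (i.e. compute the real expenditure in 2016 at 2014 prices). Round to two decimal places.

24894.50

Real = Nominal ÷ (Index/100) = 18745.56 ÷ (75.3/100)
     = 18745.56 ÷ 0.753 = 24894.5020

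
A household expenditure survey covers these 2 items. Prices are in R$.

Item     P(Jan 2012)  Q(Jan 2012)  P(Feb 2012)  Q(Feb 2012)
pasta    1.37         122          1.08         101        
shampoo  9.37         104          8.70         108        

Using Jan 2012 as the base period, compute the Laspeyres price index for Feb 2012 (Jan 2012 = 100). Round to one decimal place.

90.8

Laspeyres price index uses base-period quantities as weights.
ΣP(Feb 2012)·Q(Jan 2012) = 1.08×122 + 8.70×104 = 131.76 + 904.8 = 1036.56
ΣP(Jan 2012)·Q(Jan 2012) = 1.37×122 + 9.37×104 = 167.14 + 974.48 = 1141.62
Index = 1036.56 / 1141.62 × 100 = 90.7973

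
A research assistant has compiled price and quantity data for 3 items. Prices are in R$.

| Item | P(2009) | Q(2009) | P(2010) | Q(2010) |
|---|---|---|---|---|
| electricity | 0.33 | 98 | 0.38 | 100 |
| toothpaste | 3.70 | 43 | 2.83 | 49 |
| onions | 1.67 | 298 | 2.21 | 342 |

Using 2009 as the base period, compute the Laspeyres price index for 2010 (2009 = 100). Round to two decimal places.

Laspeyres price index uses base-period quantities as weights.
ΣP(2010)·Q(2009) = 0.38×98 + 2.83×43 + 2.21×298 = 37.24 + 121.69 + 658.58 = 817.51
ΣP(2009)·Q(2009) = 0.33×98 + 3.70×43 + 1.67×298 = 32.34 + 159.1 + 497.66 = 689.1
Index = 817.51 / 689.1 × 100 = 118.6345

118.63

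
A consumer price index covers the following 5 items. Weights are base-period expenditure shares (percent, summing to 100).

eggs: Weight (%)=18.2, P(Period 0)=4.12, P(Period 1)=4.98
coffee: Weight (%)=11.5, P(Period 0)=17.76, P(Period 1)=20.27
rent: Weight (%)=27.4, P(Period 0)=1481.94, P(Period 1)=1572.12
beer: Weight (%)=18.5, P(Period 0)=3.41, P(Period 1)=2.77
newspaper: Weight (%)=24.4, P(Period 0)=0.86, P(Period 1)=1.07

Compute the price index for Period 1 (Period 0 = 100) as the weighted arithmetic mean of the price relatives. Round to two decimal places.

eggs: 18.2 × (4.98/4.12) = 18.2 × 1.208738 = 21.9990
coffee: 11.5 × (20.27/17.76) = 11.5 × 1.141329 = 13.1253
rent: 27.4 × (1572.12/1481.94) = 27.4 × 1.060853 = 29.0674
beer: 18.5 × (2.77/3.41) = 18.5 × 0.812317 = 15.0279
newspaper: 24.4 × (1.07/0.86) = 24.4 × 1.244186 = 30.3581
Index = Σ wᵢ·(p₁ᵢ/p₀ᵢ) = 21.9990 + 13.1253 + 29.0674 + 15.0279 + 30.3581 = 109.5777

109.58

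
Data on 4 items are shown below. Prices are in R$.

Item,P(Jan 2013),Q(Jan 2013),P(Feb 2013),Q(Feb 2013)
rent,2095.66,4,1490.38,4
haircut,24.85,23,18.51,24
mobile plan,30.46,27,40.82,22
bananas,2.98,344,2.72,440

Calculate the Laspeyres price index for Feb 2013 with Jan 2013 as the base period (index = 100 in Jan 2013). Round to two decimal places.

Laspeyres price index uses base-period quantities as weights.
ΣP(Feb 2013)·Q(Jan 2013) = 1490.38×4 + 18.51×23 + 40.82×27 + 2.72×344 = 5961.52 + 425.73 + 1102.14 + 935.68 = 8425.07
ΣP(Jan 2013)·Q(Jan 2013) = 2095.66×4 + 24.85×23 + 30.46×27 + 2.98×344 = 8382.64 + 571.55 + 822.42 + 1025.12 = 10801.73
Index = 8425.07 / 10801.73 × 100 = 77.9974

78.00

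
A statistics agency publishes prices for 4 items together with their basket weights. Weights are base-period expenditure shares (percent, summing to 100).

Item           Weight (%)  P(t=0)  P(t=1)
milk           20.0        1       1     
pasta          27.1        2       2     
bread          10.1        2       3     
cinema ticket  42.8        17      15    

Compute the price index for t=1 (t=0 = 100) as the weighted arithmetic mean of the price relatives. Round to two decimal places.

milk: 20.0 × (1/1) = 20.0 × 1.000000 = 20.0000
pasta: 27.1 × (2/2) = 27.1 × 1.000000 = 27.1000
bread: 10.1 × (3/2) = 10.1 × 1.500000 = 15.1500
cinema ticket: 42.8 × (15/17) = 42.8 × 0.882353 = 37.7647
Index = Σ wᵢ·(p₁ᵢ/p₀ᵢ) = 20.0000 + 27.1000 + 15.1500 + 37.7647 = 100.0147

100.01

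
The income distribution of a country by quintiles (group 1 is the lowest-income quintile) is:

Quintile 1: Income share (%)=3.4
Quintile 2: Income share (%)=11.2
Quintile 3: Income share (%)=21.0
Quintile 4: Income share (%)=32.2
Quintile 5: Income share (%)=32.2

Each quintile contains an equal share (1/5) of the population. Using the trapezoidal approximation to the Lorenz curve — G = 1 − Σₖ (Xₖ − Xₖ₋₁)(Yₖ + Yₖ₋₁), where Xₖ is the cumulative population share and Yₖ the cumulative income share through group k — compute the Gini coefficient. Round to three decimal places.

Cumulative income shares Yₖ: 0.0340, 0.1460, 0.3560, 0.6780, 1.0000
Σ (Xₖ−Xₖ₋₁)(Yₖ+Yₖ₋₁) = (1/5)(0.0340+0.0000) + (1/5)(0.1460+0.0340) + (1/5)(0.3560+0.1460) + (1/5)(0.6780+0.3560) + (1/5)(1.0000+0.6780)
  = 0.0068 + 0.0360 + 0.1004 + 0.2068 + 0.3356 = 0.6856
G = 1 − 0.6856 = 0.3144

0.314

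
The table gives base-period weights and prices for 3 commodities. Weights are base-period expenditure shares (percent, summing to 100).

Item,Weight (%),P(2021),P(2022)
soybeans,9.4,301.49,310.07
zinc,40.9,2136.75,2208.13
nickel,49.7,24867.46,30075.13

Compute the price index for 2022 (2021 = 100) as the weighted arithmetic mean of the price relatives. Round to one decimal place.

soybeans: 9.4 × (310.07/301.49) = 9.4 × 1.028459 = 9.6675
zinc: 40.9 × (2208.13/2136.75) = 40.9 × 1.033406 = 42.2663
nickel: 49.7 × (30075.13/24867.46) = 49.7 × 1.209417 = 60.1080
Index = Σ wᵢ·(p₁ᵢ/p₀ᵢ) = 9.6675 + 42.2663 + 60.1080 = 112.0418

112.0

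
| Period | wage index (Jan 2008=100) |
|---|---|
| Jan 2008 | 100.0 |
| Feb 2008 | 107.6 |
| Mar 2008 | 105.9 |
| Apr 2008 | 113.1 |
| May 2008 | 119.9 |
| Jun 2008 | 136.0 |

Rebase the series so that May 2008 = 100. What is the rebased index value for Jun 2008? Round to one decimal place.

Rebased(Jun 2008) = 136.0 / 119.9 × 100 = 113.4279

113.4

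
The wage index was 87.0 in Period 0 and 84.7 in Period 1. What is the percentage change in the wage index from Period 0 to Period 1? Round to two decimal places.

Change = (84.7 − 87.0) / 87.0 × 100
       = -2.3 / 87.0 × 100 = -2.6437%

-2.64%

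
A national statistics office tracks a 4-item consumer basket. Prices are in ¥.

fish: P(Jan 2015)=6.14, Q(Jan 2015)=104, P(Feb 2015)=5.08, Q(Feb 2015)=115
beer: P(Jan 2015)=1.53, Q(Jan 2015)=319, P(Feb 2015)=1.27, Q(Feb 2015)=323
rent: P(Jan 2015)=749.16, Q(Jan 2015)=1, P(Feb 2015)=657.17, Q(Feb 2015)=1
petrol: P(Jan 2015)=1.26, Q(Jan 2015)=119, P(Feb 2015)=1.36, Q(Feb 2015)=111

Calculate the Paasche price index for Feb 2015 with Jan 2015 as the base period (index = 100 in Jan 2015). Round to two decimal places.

86.27

Paasche price index uses current-period quantities as weights.
ΣP(Feb 2015)·Q(Feb 2015) = 5.08×115 + 1.27×323 + 657.17×1 + 1.36×111 = 584.2 + 410.21 + 657.17 + 150.96 = 1802.54
ΣP(Jan 2015)·Q(Feb 2015) = 6.14×115 + 1.53×323 + 749.16×1 + 1.26×111 = 706.1 + 494.19 + 749.16 + 139.86 = 2089.31
Index = 1802.54 / 2089.31 × 100 = 86.2744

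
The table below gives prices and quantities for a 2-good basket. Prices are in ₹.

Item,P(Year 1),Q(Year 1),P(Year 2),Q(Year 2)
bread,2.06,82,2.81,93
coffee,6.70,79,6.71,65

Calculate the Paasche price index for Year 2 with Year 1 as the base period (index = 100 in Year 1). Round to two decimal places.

Paasche price index uses current-period quantities as weights.
ΣP(Year 2)·Q(Year 2) = 2.81×93 + 6.71×65 = 261.33 + 436.15 = 697.48
ΣP(Year 1)·Q(Year 2) = 2.06×93 + 6.70×65 = 191.58 + 435.5 = 627.08
Index = 697.48 / 627.08 × 100 = 111.2266

111.23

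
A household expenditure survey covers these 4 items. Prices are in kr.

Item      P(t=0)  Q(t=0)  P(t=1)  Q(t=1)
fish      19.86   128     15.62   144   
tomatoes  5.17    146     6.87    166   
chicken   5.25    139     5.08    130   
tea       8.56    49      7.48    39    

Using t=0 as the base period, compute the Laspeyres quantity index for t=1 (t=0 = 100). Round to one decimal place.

106.5

Laspeyres quantity index uses base-period prices as weights.
ΣP(t=0)·Q(t=1) = 19.86×144 + 5.17×166 + 5.25×130 + 8.56×39 = 2859.84 + 858.22 + 682.5 + 333.84 = 4734.4
ΣP(t=0)·Q(t=0) = 19.86×128 + 5.17×146 + 5.25×139 + 8.56×49 = 2542.08 + 754.82 + 729.75 + 419.44 = 4446.09
Index = 4734.4 / 4446.09 × 100 = 106.4846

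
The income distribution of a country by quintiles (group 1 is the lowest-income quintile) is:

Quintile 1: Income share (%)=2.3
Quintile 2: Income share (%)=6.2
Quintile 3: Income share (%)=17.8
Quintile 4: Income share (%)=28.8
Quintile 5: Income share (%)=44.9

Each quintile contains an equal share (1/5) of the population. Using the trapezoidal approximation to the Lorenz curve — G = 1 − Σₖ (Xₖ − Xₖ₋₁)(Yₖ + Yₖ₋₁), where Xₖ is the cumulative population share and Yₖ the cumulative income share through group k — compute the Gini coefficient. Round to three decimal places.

0.431

Cumulative income shares Yₖ: 0.0230, 0.0850, 0.2630, 0.5510, 1.0000
Σ (Xₖ−Xₖ₋₁)(Yₖ+Yₖ₋₁) = (1/5)(0.0230+0.0000) + (1/5)(0.0850+0.0230) + (1/5)(0.2630+0.0850) + (1/5)(0.5510+0.2630) + (1/5)(1.0000+0.5510)
  = 0.0046 + 0.0216 + 0.0696 + 0.1628 + 0.3102 = 0.5688
G = 1 − 0.5688 = 0.4312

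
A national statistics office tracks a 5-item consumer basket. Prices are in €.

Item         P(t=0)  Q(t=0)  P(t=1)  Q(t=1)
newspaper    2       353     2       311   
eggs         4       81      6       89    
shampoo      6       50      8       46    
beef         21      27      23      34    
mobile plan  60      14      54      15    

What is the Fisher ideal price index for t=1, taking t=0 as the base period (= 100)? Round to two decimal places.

Laspeyres component (base-period weights):
ΣP(t=1)Q(t=0) = 2×353 + 6×81 + 8×50 + 23×27 + 54×14 = 706 + 486 + 400 + 621 + 756 = 2969
ΣP(t=0)Q(t=0) = 2×353 + 4×81 + 6×50 + 21×27 + 60×14 = 706 + 324 + 300 + 567 + 840 = 2737
L = 2969 / 2737 × 100 = 108.4764
Paasche component (current-period weights):
ΣP(t=1)Q(t=1) = 2×311 + 6×89 + 8×46 + 23×34 + 54×15 = 622 + 534 + 368 + 782 + 810 = 3116
ΣP(t=0)Q(t=1) = 2×311 + 4×89 + 6×46 + 21×34 + 60×15 = 622 + 356 + 276 + 714 + 900 = 2868
P = 3116 / 2868 × 100 = 108.6471
Fisher = √(L × P) = √(108.4764 × 108.6471) = 108.5618

108.56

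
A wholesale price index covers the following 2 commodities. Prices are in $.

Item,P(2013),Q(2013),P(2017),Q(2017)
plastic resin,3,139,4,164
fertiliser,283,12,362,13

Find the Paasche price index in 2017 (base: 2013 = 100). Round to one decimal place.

128.6

Paasche price index uses current-period quantities as weights.
ΣP(2017)·Q(2017) = 4×164 + 362×13 = 656 + 4706 = 5362
ΣP(2013)·Q(2017) = 3×164 + 283×13 = 492 + 3679 = 4171
Index = 5362 / 4171 × 100 = 128.5543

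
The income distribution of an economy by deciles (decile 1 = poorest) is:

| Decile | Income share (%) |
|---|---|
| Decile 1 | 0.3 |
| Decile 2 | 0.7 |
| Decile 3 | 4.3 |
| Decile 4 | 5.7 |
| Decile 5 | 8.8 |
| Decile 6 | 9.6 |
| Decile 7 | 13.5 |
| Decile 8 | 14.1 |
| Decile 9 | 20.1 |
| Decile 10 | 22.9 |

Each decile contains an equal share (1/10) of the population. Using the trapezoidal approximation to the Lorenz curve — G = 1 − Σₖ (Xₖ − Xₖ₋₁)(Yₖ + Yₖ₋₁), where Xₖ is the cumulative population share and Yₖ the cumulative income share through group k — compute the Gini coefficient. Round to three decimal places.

Cumulative income shares Yₖ: 0.0030, 0.0100, 0.0530, 0.1100, 0.1980, 0.2940, 0.4290, 0.5700, 0.7710, 1.0000
Σ (Xₖ−Xₖ₋₁)(Yₖ+Yₖ₋₁) = (1/10)(0.0030+0.0000) + (1/10)(0.0100+0.0030) + (1/10)(0.0530+0.0100) + (1/10)(0.1100+0.0530) + (1/10)(0.1980+0.1100) + (1/10)(0.2940+0.1980) + (1/10)(0.4290+0.2940) + (1/10)(0.5700+0.4290) + (1/10)(0.7710+0.5700) + (1/10)(1.0000+0.7710)
  = 0.0003 + 0.0013 + 0.0063 + 0.0163 + 0.0308 + 0.0492 + 0.0723 + 0.0999 + 0.1341 + 0.1771 = 0.5876
G = 1 − 0.5876 = 0.4124

0.412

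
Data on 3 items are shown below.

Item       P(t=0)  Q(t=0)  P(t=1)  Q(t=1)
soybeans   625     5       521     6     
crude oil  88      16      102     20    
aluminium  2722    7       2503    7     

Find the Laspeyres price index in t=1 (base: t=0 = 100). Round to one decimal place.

Laspeyres price index uses base-period quantities as weights.
ΣP(t=1)·Q(t=0) = 521×5 + 102×16 + 2503×7 = 2605 + 1632 + 17521 = 21758
ΣP(t=0)·Q(t=0) = 625×5 + 88×16 + 2722×7 = 3125 + 1408 + 19054 = 23587
Index = 21758 / 23587 × 100 = 92.2457

92.2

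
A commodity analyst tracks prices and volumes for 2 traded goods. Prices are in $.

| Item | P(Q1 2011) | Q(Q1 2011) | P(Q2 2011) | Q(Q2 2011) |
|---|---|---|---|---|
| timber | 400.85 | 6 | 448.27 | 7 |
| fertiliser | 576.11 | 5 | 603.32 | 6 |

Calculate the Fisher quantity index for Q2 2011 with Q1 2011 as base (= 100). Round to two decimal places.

118.46

Laspeyres component (base-period weights):
ΣP(Q1 2011)Q(Q2 2011) = 400.85×7 + 576.11×6 = 2805.95 + 3456.66 = 6262.61
ΣP(Q1 2011)Q(Q1 2011) = 400.85×6 + 576.11×5 = 2405.1 + 2880.55 = 5285.65
L = 6262.61 / 5285.65 × 100 = 118.4833
Paasche component (current-period weights):
ΣP(Q2 2011)Q(Q2 2011) = 448.27×7 + 603.32×6 = 3137.89 + 3619.92 = 6757.81
ΣP(Q2 2011)Q(Q1 2011) = 448.27×6 + 603.32×5 = 2689.62 + 3016.6 = 5706.22
P = 6757.81 / 5706.22 × 100 = 118.4288
Fisher = √(L × P) = √(118.4833 × 118.4288) = 118.4560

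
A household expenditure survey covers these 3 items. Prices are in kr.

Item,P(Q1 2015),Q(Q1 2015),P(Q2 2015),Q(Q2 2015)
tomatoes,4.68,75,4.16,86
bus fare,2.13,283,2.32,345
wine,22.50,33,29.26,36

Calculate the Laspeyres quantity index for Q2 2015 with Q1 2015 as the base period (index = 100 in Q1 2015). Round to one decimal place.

114.8

Laspeyres quantity index uses base-period prices as weights.
ΣP(Q1 2015)·Q(Q2 2015) = 4.68×86 + 2.13×345 + 22.50×36 = 402.48 + 734.85 + 810 = 1947.33
ΣP(Q1 2015)·Q(Q1 2015) = 4.68×75 + 2.13×283 + 22.50×33 = 351 + 602.79 + 742.5 = 1696.29
Index = 1947.33 / 1696.29 × 100 = 114.7994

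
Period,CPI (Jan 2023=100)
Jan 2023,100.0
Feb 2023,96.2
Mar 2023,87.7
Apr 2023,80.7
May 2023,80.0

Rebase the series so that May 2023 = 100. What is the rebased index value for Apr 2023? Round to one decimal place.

100.9

Rebased(Apr 2023) = 80.7 / 80.0 × 100 = 100.8750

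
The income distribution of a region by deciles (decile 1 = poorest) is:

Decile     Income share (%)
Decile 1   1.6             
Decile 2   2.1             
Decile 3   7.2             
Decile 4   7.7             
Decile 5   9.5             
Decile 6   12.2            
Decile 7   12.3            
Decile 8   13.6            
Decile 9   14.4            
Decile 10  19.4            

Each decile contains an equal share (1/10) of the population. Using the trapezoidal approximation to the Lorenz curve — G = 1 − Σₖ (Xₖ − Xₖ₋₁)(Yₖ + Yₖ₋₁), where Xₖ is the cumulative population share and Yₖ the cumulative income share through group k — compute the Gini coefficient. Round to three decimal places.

0.295

Cumulative income shares Yₖ: 0.0160, 0.0370, 0.1090, 0.1860, 0.2810, 0.4030, 0.5260, 0.6620, 0.8060, 1.0000
Σ (Xₖ−Xₖ₋₁)(Yₖ+Yₖ₋₁) = (1/10)(0.0160+0.0000) + (1/10)(0.0370+0.0160) + (1/10)(0.1090+0.0370) + (1/10)(0.1860+0.1090) + (1/10)(0.2810+0.1860) + (1/10)(0.4030+0.2810) + (1/10)(0.5260+0.4030) + (1/10)(0.6620+0.5260) + (1/10)(0.8060+0.6620) + (1/10)(1.0000+0.8060)
  = 0.0016 + 0.0053 + 0.0146 + 0.0295 + 0.0467 + 0.0684 + 0.0929 + 0.1188 + 0.1468 + 0.1806 = 0.7052
G = 1 − 0.7052 = 0.2948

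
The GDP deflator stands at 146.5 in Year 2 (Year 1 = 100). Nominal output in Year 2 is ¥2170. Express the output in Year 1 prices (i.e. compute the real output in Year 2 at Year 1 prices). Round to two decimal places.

1481.23

Real = Nominal ÷ (Index/100) = 2170 ÷ (146.5/100)
     = 2170 ÷ 1.465 = 1481.2287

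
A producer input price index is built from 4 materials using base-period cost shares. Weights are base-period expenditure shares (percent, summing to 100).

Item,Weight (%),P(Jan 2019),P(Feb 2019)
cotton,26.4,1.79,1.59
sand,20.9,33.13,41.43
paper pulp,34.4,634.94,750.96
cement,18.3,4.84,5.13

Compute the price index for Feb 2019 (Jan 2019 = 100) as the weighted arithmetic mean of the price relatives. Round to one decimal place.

cotton: 26.4 × (1.59/1.79) = 26.4 × 0.888268 = 23.4503
sand: 20.9 × (41.43/33.13) = 20.9 × 1.250528 = 26.1360
paper pulp: 34.4 × (750.96/634.94) = 34.4 × 1.182726 = 40.6858
cement: 18.3 × (5.13/4.84) = 18.3 × 1.059917 = 19.3965
Index = Σ wᵢ·(p₁ᵢ/p₀ᵢ) = 23.4503 + 26.1360 + 40.6858 + 19.3965 = 109.6686

109.7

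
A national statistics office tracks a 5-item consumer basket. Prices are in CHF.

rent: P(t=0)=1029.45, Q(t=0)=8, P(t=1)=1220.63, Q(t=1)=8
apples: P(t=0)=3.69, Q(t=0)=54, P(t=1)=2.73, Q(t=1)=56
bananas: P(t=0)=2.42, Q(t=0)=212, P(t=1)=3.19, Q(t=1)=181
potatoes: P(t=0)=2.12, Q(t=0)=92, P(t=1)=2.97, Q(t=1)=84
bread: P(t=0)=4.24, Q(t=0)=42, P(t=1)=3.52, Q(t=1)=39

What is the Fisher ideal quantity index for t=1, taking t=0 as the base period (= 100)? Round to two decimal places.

98.90

Laspeyres component (base-period weights):
ΣP(t=0)Q(t=1) = 1029.45×8 + 3.69×56 + 2.42×181 + 2.12×84 + 4.24×39 = 8235.6 + 206.64 + 438.02 + 178.08 + 165.36 = 9223.7
ΣP(t=0)Q(t=0) = 1029.45×8 + 3.69×54 + 2.42×212 + 2.12×92 + 4.24×42 = 8235.6 + 199.26 + 513.04 + 195.04 + 178.08 = 9321.02
L = 9223.7 / 9321.02 × 100 = 98.9559
Paasche component (current-period weights):
ΣP(t=1)Q(t=1) = 1220.63×8 + 2.73×56 + 3.19×181 + 2.97×84 + 3.52×39 = 9765.04 + 152.88 + 577.39 + 249.48 + 137.28 = 10882.07
ΣP(t=1)Q(t=0) = 1220.63×8 + 2.73×54 + 3.19×212 + 2.97×92 + 3.52×42 = 9765.04 + 147.42 + 676.28 + 273.24 + 147.84 = 11009.82
P = 10882.07 / 11009.82 × 100 = 98.8397
Fisher = √(L × P) = √(98.9559 × 98.8397) = 98.8978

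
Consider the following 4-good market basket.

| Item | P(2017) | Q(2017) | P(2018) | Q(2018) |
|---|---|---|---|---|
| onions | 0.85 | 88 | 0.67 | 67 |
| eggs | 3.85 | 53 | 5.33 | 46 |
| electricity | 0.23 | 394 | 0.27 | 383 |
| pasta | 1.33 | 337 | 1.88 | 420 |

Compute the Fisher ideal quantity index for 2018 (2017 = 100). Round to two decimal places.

108.55

Laspeyres component (base-period weights):
ΣP(2017)Q(2018) = 0.85×67 + 3.85×46 + 0.23×383 + 1.33×420 = 56.95 + 177.1 + 88.09 + 558.6 = 880.74
ΣP(2017)Q(2017) = 0.85×88 + 3.85×53 + 0.23×394 + 1.33×337 = 74.8 + 204.05 + 90.62 + 448.21 = 817.68
L = 880.74 / 817.68 × 100 = 107.7121
Paasche component (current-period weights):
ΣP(2018)Q(2018) = 0.67×67 + 5.33×46 + 0.27×383 + 1.88×420 = 44.89 + 245.18 + 103.41 + 789.6 = 1183.08
ΣP(2018)Q(2017) = 0.67×88 + 5.33×53 + 0.27×394 + 1.88×337 = 58.96 + 282.49 + 106.38 + 633.56 = 1081.39
P = 1183.08 / 1081.39 × 100 = 109.4036
Fisher = √(L × P) = √(107.7121 × 109.4036) = 108.5546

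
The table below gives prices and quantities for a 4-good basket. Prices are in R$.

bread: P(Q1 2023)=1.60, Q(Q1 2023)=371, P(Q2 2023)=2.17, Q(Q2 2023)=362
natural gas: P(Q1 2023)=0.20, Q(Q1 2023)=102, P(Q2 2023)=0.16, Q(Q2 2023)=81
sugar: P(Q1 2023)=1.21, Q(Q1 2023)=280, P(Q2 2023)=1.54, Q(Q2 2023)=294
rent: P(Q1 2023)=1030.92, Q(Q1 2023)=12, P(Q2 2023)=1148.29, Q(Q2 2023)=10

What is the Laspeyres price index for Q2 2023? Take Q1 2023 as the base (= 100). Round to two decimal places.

112.82

Laspeyres price index uses base-period quantities as weights.
ΣP(Q2 2023)·Q(Q1 2023) = 2.17×371 + 0.16×102 + 1.54×280 + 1148.29×12 = 805.07 + 16.32 + 431.2 + 13779.48 = 15032.07
ΣP(Q1 2023)·Q(Q1 2023) = 1.60×371 + 0.20×102 + 1.21×280 + 1030.92×12 = 593.6 + 20.4 + 338.8 + 12371.04 = 13323.84
Index = 15032.07 / 13323.84 × 100 = 112.8209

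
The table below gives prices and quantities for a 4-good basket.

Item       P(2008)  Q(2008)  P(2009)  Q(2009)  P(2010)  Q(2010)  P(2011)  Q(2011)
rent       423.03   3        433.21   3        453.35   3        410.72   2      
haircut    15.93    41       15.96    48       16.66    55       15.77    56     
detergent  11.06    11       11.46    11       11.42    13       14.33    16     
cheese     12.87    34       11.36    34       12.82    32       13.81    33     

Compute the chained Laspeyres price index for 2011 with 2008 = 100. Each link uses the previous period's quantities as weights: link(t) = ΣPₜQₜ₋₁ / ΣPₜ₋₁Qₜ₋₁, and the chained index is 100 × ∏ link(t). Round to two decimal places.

Link 2008→2009:
ΣP(2009)Q(2008) = 433.21×3 + 15.96×41 + 11.46×11 + 11.36×34 = 1299.63 + 654.36 + 126.06 + 386.24 = 2466.29
ΣP(2008)Q(2008) = 423.03×3 + 15.93×41 + 11.06×11 + 12.87×34 = 1269.09 + 653.13 + 121.66 + 437.58 = 2481.46
link = 2466.29/2481.46 = 0.993887
Link 2009→2010:
ΣP(2010)Q(2009) = 453.35×3 + 16.66×48 + 11.42×11 + 12.82×34 = 1360.05 + 799.68 + 125.62 + 435.88 = 2721.23
ΣP(2009)Q(2009) = 433.21×3 + 15.96×48 + 11.46×11 + 11.36×34 = 1299.63 + 766.08 + 126.06 + 386.24 = 2578.01
link = 2721.23/2578.01 = 1.055554
Link 2010→2011:
ΣP(2011)Q(2010) = 410.72×3 + 15.77×55 + 14.33×13 + 13.81×32 = 1232.16 + 867.35 + 186.29 + 441.92 = 2727.72
ΣP(2010)Q(2010) = 453.35×3 + 16.66×55 + 11.42×13 + 12.82×32 = 1360.05 + 916.3 + 148.46 + 410.24 = 2835.05
link = 2727.72/2835.05 = 0.962142
Chained index = 100 × 0.993887 × 1.055554 × 0.962142 = 100.9384

100.94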